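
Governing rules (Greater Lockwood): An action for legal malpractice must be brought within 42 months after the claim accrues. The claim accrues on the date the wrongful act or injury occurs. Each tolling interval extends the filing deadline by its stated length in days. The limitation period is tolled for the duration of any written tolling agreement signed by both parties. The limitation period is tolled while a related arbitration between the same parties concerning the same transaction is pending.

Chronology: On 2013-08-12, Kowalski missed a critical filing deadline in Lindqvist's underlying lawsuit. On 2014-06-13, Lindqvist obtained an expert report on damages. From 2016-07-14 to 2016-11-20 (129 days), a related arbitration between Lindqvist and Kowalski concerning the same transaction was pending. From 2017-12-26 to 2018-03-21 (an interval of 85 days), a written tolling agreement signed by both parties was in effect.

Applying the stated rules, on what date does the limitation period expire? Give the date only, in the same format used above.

The claim accrued on 2013-08-12, the date of the act.
The untolled deadline — 42 months after 2013-08-12 — is 2017-02-12.
The period was tolled for 129 days by the pending related arbitration (2016-07-14 to 2016-11-20), pushing the deadline to 2017-06-21.
The written tolling agreement starting 2017-12-26 came too late — the period had run on 2017-06-21 — and so does not extend the deadline.
Nothing else in the chronology tolls or restarts the period.

2017-06-21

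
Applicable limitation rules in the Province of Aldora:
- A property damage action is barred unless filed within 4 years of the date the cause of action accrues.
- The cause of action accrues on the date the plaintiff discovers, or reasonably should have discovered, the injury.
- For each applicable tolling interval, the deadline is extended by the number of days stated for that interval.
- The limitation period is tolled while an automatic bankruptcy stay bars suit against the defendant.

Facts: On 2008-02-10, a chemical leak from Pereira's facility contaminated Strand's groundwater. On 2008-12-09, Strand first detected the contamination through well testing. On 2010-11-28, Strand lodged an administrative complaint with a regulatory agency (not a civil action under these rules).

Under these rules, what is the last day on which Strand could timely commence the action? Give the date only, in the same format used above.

2012-12-09

Under the discovery rule, the claim accrued on 2008-12-09, when Strand discovered the injury — not on the 2008-02-10 date of the underlying act.
The untolled deadline — 4 years after 2008-12-09 — is 2012-12-09.
None of the other events listed affects the running of the period under the stated rules.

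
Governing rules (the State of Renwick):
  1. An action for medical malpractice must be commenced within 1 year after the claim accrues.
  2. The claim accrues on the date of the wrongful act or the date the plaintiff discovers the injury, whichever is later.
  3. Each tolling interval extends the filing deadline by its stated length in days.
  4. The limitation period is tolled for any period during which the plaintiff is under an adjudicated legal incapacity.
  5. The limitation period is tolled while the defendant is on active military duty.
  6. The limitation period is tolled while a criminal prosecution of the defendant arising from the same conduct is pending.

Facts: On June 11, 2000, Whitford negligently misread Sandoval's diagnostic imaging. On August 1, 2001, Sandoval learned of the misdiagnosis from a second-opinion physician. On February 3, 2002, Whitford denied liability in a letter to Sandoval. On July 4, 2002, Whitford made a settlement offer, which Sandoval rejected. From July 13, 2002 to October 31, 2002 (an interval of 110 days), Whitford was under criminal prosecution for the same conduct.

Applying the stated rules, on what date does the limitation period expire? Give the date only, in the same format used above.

November 19, 2002

The claim accrued on August 1, 2001 — the later of the June 11, 2000 act and the August 1, 2001 discovery.
The untolled deadline — 1 year after August 1, 2001 — is August 1, 2002.
The pending criminal prosecution from July 13, 2002 to October 31, 2002 tolled the period for 110 days, extending the deadline to November 19, 2002.
The other events in the timeline have no effect on the limitation period under the stated rules.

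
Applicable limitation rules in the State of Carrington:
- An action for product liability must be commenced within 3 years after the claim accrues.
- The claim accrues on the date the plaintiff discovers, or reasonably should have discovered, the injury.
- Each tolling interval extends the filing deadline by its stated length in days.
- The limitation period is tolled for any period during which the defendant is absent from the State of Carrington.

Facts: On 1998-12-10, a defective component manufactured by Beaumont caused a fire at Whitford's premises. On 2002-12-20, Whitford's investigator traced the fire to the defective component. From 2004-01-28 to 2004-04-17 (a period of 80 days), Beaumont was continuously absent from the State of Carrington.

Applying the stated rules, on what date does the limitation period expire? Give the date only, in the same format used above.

Accrual is tied to discovery, so the period began on 2002-12-20 rather than on 1998-12-10 when the act occurred.
Adding the 3 years base period to 2002-12-20 gives a deadline of 2005-12-20, before any tolling.
The defendant's absence from the jurisdiction from 2004-01-28 to 2004-04-17 tolled the period for 80 days, extending the deadline to 2006-03-10.

2006-03-10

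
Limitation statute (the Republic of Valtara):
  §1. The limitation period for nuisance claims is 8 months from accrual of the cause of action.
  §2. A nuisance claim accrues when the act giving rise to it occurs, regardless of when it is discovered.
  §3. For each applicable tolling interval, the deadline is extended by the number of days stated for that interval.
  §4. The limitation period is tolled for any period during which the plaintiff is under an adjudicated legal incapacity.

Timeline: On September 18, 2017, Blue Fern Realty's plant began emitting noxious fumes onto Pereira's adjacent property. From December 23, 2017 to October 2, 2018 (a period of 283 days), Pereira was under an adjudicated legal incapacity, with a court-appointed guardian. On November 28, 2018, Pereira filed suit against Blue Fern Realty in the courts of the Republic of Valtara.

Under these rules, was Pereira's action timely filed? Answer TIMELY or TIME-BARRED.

The limitation period began to run on September 18, 2017.
Adding the 8 months base period to September 18, 2017 gives a deadline of May 18, 2018, before any tolling.
The period was tolled for 283 days by the plaintiff's legal incapacity (December 23, 2017 to October 2, 2018), pushing the deadline to February 25, 2019.
Filing on November 28, 2018 beat the February 25, 2019 deadline — the action is timely.

TIMELY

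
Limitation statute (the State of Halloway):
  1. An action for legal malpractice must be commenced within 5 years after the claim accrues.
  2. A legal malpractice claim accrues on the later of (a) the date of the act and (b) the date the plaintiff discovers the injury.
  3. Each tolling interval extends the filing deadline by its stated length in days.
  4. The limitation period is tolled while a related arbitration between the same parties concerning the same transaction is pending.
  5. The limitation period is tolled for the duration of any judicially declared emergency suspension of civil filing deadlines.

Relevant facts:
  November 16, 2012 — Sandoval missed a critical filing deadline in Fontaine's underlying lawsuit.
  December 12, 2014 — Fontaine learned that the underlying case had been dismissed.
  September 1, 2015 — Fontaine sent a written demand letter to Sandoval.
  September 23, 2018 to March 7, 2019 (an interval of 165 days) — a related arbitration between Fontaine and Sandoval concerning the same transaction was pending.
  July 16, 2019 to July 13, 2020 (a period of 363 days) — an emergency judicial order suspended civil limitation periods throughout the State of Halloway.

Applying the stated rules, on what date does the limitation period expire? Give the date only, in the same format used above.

Taking the later of the act (November 16, 2012) and discovery (December 12, 2014), the claim accrued on December 12, 2014.
Adding the 5 years base period to December 12, 2014 gives a deadline of December 12, 2019, before any tolling.
Because the pending related arbitration ran from September 23, 2018 to March 7, 2019, the deadline is extended by 165 days to May 25, 2020.
The period was tolled for 363 days by the emergency suspension of filing deadlines (July 16, 2019 to July 13, 2020), pushing the deadline to May 23, 2021.
Nothing else in the chronology tolls or restarts the period.

May 23, 2021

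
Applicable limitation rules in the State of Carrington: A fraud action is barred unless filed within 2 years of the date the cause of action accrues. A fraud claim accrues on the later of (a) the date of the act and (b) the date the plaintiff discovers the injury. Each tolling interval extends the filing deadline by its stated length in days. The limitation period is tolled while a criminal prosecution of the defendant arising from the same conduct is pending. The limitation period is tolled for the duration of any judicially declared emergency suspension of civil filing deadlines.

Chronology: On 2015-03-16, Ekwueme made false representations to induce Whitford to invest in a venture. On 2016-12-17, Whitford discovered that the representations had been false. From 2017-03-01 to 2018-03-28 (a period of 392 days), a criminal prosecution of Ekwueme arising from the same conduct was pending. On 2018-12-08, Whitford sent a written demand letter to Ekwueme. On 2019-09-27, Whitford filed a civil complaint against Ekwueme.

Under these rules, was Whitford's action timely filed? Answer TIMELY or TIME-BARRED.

Because discovery on 2016-12-17 post-dates the 2015-03-16 act, accrual under the later-of rule falls on 2016-12-17.
2 years from 2016-12-17 is 2018-12-17.
The period was tolled for 392 days by the pending criminal prosecution (2017-03-01 to 2018-03-28), pushing the deadline to 2020-01-13.
Nothing else in the chronology tolls or restarts the period.
Whitford filed on 2019-09-27, before the 2020-01-13 deadline, so the action is timely.

TIMELY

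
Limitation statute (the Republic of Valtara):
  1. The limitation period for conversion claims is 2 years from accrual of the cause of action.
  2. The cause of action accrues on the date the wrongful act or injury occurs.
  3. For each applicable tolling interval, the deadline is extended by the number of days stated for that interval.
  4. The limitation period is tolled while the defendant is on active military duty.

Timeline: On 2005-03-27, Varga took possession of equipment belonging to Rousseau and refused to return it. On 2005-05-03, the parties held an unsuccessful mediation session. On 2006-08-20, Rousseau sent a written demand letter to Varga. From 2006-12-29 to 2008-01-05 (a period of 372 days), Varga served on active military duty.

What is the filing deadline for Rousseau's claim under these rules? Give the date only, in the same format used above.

The limitation period began to run on 2005-03-27.
The untolled deadline — 2 years after 2005-03-27 — is 2007-03-27.
The defendant's active military service from 2006-12-29 to 2008-01-05 tolled the period for 372 days, extending the deadline to 2008-04-02.
Nothing else in the chronology tolls or restarts the period.

2008-04-02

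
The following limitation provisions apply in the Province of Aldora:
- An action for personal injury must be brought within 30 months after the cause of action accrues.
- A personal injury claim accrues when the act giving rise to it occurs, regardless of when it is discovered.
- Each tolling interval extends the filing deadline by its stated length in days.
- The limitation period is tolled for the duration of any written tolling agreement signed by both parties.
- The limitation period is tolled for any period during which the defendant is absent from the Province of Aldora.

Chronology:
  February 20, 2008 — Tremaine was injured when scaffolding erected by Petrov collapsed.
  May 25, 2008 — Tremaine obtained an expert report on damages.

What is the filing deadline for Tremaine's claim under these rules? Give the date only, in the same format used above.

August 20, 2010

The cause of action accrued on February 20, 2008, the date of the act.
Adding the 30 months base period to February 20, 2008 gives a deadline of August 20, 2010, before any tolling.
The other events in the timeline have no effect on the limitation period under the stated rules.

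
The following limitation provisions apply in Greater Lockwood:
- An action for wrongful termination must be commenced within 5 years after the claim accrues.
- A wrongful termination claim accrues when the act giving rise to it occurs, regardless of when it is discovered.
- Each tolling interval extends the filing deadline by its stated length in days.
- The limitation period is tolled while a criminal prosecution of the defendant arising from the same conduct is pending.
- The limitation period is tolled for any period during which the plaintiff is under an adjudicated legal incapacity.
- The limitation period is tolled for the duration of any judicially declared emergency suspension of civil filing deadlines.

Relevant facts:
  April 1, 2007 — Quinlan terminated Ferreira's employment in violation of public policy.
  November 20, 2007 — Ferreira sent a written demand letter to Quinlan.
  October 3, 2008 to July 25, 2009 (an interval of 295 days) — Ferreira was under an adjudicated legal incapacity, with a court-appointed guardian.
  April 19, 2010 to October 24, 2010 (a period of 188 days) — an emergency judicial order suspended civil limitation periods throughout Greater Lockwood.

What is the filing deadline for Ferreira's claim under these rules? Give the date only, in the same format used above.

The limitation period began to run on April 1, 2007.
5 years from April 1, 2007 is April 1, 2012.
The plaintiff's legal incapacity from October 3, 2008 to July 25, 2009 tolled the period for 295 days, extending the deadline to January 21, 2013.
The period was tolled for 188 days by the emergency suspension of filing deadlines (April 19, 2010 to October 24, 2010), pushing the deadline to July 28, 2013.
None of the other events listed affects the running of the period under the stated rules.

July 28, 2013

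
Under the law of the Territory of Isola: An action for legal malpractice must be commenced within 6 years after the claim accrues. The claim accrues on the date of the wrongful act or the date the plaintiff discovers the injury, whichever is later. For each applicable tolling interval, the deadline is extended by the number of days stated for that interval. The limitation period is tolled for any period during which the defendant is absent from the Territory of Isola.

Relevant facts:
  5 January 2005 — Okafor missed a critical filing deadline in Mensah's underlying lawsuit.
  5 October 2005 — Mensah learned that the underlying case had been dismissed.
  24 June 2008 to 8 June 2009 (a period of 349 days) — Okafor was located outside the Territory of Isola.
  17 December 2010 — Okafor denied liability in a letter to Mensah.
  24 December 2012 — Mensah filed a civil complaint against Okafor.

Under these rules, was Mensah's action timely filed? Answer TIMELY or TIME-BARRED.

Taking the later of the act (5 January 2005) and discovery (5 October 2005), the claim accrued on 5 October 2005.
6 years from 5 October 2005 is 5 October 2011.
Because the defendant's absence from the jurisdiction ran from 24 June 2008 to 8 June 2009, the deadline is extended by 349 days to 18 September 2012.
None of the other events listed affects the running of the period under the stated rules.
Mensah filed on 24 December 2012, after the 18 September 2012 deadline, so the action is time-barred.

TIME-BARRED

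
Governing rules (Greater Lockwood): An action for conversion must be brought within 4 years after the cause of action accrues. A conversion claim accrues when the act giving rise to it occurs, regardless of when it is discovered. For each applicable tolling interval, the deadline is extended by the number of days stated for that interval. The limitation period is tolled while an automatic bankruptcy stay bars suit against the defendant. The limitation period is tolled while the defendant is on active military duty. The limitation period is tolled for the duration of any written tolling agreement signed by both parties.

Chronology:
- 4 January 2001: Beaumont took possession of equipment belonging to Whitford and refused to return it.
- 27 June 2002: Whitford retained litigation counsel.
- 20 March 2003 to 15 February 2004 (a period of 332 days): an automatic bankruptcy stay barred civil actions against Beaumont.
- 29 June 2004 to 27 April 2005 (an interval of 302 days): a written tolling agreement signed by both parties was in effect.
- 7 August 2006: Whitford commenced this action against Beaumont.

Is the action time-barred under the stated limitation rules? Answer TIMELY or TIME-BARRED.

The claim accrued on 4 January 2001, when the wrongful act occurred.
4 years from 4 January 2001 is 4 January 2005.
The automatic bankruptcy stay from 20 March 2003 to 15 February 2004 tolled the period for 332 days, extending the deadline to 2 December 2005.
The written tolling agreement from 29 June 2004 to 27 April 2005 tolled the period for 302 days, extending the deadline to 30 September 2006.
The other events in the timeline have no effect on the limitation period under the stated rules.
Whitford filed on 7 August 2006, before the 30 September 2006 deadline, so the action is timely.

TIMELY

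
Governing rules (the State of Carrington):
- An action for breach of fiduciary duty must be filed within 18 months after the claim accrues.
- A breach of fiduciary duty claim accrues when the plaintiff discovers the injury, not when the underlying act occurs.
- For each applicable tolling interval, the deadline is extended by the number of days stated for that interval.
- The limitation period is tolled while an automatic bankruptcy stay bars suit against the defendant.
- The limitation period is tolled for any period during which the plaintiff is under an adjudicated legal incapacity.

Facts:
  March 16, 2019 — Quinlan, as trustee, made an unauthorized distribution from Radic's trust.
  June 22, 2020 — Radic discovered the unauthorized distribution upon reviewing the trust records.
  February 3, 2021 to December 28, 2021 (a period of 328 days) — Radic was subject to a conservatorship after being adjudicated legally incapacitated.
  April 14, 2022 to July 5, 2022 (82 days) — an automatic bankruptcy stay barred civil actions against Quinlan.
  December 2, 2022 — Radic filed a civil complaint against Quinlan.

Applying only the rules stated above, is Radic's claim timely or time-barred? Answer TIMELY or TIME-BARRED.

TIMELY

Accrual is tied to discovery, so the period began on June 22, 2020 rather than on March 16, 2019 when the act occurred.
Adding the 18 months base period to June 22, 2020 gives a deadline of December 22, 2021, before any tolling.
The plaintiff's legal incapacity from February 3, 2021 to December 28, 2021 tolled the period for 328 days, extending the deadline to November 15, 2022.
The period was tolled for 82 days by the automatic bankruptcy stay (April 14, 2022 to July 5, 2022), pushing the deadline to February 5, 2023.
The December 2, 2022 filing precedes the February 5, 2023 deadline; the claim is timely.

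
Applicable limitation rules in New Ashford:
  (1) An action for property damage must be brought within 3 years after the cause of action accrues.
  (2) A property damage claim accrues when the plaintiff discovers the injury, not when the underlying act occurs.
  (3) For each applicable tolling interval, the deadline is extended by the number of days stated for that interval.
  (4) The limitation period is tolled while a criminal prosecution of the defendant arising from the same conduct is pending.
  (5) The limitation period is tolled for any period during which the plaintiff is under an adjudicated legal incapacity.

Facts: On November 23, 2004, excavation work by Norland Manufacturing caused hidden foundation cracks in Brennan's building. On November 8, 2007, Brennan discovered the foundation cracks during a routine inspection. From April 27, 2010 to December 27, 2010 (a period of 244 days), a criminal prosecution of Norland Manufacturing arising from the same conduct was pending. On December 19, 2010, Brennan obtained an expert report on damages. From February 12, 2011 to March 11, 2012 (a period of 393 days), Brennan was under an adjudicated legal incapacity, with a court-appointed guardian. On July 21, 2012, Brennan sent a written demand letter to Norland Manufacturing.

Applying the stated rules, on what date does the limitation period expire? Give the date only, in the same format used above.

Accrual is tied to discovery, so the period began on November 8, 2007 rather than on November 23, 2004 when the act occurred.
Adding the 3 years base period to November 8, 2007 gives a deadline of November 8, 2010, before any tolling.
Because the pending criminal prosecution ran from April 27, 2010 to December 27, 2010, the deadline is extended by 244 days to July 10, 2011.
The period was tolled for 393 days by the plaintiff's legal incapacity (February 12, 2011 to March 11, 2012), pushing the deadline to August 6, 2012.
Nothing else in the chronology tolls or restarts the period.

August 6, 2012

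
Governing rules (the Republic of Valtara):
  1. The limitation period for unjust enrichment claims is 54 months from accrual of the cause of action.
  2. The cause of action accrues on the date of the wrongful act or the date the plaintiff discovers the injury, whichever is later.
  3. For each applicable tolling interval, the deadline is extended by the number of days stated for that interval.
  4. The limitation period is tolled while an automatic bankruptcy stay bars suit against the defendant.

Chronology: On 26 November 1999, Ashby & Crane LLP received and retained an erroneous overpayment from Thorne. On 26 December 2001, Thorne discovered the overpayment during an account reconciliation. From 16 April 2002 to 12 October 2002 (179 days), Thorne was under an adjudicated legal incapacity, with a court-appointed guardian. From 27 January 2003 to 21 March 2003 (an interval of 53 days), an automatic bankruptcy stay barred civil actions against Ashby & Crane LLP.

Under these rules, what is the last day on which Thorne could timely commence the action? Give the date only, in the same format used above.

18 August 2006

Taking the later of the act (26 November 1999) and discovery (26 December 2001), the claim accrued on 26 December 2001.
54 months from 26 December 2001 is 26 June 2006.
The automatic bankruptcy stay from 27 January 2003 to 21 March 2003 tolled the period for 53 days, extending the deadline to 18 August 2006.
Although the plaintiff's incapacity ran from 16 April 2002 to 12 October 2002, the stated rules do not make that a tolling event, so it is disregarded.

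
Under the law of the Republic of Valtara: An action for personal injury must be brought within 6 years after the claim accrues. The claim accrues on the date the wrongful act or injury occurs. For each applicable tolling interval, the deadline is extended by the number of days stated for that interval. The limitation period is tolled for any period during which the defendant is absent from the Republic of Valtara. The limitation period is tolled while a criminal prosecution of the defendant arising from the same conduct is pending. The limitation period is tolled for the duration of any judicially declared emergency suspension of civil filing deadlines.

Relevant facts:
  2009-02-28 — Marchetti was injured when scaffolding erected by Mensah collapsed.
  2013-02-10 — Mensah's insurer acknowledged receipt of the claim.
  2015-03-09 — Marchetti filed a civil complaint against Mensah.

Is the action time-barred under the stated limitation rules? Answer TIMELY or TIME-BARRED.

TIME-BARRED

The claim accrued on 2009-02-28, the date of the act.
6 years from 2009-02-28 is 2015-02-28.
The other events in the timeline have no effect on the limitation period under the stated rules.
Filing on 2015-03-09 missed the 2015-02-28 deadline — the action is time-barred.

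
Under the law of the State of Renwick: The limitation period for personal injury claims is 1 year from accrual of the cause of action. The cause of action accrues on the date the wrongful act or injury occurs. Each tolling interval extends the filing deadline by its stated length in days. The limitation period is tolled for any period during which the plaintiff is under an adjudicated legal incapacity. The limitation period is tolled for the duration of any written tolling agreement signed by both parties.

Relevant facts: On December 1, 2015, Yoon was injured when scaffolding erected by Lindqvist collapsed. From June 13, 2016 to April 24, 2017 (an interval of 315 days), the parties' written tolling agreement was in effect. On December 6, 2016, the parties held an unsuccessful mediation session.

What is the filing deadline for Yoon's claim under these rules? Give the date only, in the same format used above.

The limitation period began to run on December 1, 2015.
The untolled deadline — 1 year after December 1, 2015 — is December 1, 2016.
The written tolling agreement from June 13, 2016 to April 24, 2017 tolled the period for 315 days, extending the deadline to October 12, 2017.
Nothing else in the chronology tolls or restarts the period.

October 12, 2017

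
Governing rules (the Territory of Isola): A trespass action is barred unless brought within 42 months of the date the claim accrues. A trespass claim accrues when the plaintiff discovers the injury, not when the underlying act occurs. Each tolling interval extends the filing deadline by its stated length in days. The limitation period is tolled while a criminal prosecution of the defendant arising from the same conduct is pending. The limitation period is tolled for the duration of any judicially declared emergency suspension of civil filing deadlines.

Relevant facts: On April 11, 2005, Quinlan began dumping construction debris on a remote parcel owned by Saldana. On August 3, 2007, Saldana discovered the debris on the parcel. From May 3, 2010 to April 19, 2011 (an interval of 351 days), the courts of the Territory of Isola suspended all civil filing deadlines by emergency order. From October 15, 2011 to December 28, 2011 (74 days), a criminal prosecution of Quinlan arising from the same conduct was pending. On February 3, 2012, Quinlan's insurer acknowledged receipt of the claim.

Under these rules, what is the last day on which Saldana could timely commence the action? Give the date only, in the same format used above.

April 3, 2012

The claim did not accrue until Saldana discovered the injury on August 3, 2007; the April 11, 2005 act date does not start the clock under the stated rule.
Adding the 42 months base period to August 3, 2007 gives a deadline of February 3, 2011, before any tolling.
The emergency suspension of filing deadlines from May 3, 2010 to April 19, 2011 tolled the period for 351 days, extending the deadline to January 20, 2012.
The period was tolled for 74 days by the pending criminal prosecution (October 15, 2011 to December 28, 2011), pushing the deadline to April 3, 2012.
Nothing else in the chronology tolls or restarts the period.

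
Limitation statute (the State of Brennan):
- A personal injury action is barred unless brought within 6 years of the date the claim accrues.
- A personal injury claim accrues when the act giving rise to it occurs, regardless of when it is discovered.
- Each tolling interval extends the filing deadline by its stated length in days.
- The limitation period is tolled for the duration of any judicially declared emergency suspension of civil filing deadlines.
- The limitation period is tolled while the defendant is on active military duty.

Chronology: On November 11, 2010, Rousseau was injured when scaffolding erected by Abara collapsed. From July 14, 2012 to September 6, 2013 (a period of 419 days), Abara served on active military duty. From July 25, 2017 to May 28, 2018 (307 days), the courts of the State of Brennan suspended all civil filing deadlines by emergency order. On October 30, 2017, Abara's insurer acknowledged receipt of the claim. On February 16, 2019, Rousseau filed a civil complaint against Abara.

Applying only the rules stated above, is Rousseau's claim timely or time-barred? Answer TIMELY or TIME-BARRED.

The claim accrued on November 11, 2010, the date of the act.
The untolled deadline — 6 years after November 11, 2010 — is November 11, 2016.
The period was tolled for 419 days by the defendant's active military service (July 14, 2012 to September 6, 2013), pushing the deadline to January 4, 2018.
The emergency suspension of filing deadlines from July 25, 2017 to May 28, 2018 tolled the period for 307 days, extending the deadline to November 7, 2018.
Nothing else in the chronology tolls or restarts the period.
Rousseau filed on February 16, 2019, after the November 7, 2018 deadline, so the action is time-barred.

TIME-BARRED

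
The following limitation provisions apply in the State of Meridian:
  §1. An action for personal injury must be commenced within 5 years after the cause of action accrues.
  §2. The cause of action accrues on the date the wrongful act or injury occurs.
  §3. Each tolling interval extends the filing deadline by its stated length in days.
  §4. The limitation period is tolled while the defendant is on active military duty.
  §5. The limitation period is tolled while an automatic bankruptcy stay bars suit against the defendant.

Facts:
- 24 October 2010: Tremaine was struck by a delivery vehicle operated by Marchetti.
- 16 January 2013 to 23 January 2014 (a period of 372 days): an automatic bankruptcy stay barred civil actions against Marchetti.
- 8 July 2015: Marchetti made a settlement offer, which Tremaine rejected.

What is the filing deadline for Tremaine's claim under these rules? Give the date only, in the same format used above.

The limitation period began to run on 24 October 2010.
Adding the 5 years base period to 24 October 2010 gives a deadline of 24 October 2015, before any tolling.
Because the automatic bankruptcy stay ran from 16 January 2013 to 23 January 2014, the deadline is extended by 372 days to 30 October 2016.
Nothing else in the chronology tolls or restarts the period.

30 October 2016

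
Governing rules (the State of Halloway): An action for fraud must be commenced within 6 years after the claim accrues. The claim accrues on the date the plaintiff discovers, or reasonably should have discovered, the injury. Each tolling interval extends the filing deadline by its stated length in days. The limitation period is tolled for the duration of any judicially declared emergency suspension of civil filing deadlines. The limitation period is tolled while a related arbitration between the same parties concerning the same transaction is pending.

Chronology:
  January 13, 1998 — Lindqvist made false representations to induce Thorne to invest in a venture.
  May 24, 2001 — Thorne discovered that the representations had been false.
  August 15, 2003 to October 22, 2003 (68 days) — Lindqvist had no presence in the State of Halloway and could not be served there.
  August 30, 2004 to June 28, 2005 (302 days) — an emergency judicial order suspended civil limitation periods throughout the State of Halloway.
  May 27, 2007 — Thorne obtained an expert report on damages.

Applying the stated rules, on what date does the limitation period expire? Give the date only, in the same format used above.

March 21, 2008

Accrual is tied to discovery, so the period began on May 24, 2001 rather than on January 13, 1998 when the act occurred.
The untolled deadline — 6 years after May 24, 2001 — is May 24, 2007.
Because the emergency suspension of filing deadlines ran from August 30, 2004 to June 28, 2005, the deadline is extended by 302 days to March 21, 2008.
Although the defendant's absence ran from August 15, 2003 to October 22, 2003, the stated rules do not make that a tolling event, so it is disregarded.
Nothing else in the chronology tolls or restarts the period.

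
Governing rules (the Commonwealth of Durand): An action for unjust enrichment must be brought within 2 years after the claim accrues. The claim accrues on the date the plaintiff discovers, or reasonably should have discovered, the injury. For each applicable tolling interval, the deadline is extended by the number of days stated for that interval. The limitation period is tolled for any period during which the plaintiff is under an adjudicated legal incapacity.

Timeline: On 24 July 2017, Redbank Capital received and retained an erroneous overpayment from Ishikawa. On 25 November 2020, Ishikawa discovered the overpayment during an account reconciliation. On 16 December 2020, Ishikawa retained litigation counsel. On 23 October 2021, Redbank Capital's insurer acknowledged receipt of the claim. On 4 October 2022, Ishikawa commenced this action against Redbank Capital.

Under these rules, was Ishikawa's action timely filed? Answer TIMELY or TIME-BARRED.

The claim did not accrue until Ishikawa discovered the injury on 25 November 2020; the 24 July 2017 act date does not start the clock under the stated rule.
2 years from 25 November 2020 is 25 November 2022.
None of the other events listed affects the running of the period under the stated rules.
The 4 October 2022 filing precedes the 25 November 2022 deadline; the claim is timely.

TIMELY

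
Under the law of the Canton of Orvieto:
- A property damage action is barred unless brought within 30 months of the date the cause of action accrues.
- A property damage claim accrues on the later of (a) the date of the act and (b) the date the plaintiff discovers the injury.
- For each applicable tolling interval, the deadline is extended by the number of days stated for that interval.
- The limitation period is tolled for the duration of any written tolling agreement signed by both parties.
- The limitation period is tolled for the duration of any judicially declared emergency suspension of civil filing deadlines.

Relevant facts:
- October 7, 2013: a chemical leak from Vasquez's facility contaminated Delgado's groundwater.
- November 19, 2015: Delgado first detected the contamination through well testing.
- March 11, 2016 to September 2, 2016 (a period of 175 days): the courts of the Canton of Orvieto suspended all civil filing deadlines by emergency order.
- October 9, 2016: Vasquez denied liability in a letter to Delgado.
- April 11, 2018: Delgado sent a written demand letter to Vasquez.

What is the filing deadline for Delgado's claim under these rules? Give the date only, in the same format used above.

Because discovery on November 19, 2015 post-dates the October 7, 2013 act, accrual under the later-of rule falls on November 19, 2015.
Adding the 30 months base period to November 19, 2015 gives a deadline of May 19, 2018, before any tolling.
The period was tolled for 175 days by the emergency suspension of filing deadlines (March 11, 2016 to September 2, 2016), pushing the deadline to November 10, 2018.
Nothing else in the chronology tolls or restarts the period.

November 10, 2018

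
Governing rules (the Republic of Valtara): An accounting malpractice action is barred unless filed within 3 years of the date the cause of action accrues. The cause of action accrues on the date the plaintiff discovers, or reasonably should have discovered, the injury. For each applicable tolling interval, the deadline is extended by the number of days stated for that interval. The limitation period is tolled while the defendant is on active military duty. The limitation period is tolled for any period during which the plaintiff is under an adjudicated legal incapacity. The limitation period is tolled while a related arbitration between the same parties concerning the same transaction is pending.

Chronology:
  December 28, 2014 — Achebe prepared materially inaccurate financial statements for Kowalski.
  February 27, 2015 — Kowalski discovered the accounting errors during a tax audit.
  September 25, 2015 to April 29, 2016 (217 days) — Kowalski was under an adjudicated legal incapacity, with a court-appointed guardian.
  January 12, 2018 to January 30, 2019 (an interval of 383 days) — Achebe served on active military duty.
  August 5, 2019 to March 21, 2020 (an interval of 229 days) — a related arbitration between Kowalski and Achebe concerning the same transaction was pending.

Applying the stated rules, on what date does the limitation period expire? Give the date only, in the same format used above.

Accrual is tied to discovery, so the period began on February 27, 2015 rather than on December 28, 2014 when the act occurred.
Adding the 3 years base period to February 27, 2015 gives a deadline of February 27, 2018, before any tolling.
The period was tolled for 217 days by the plaintiff's legal incapacity (September 25, 2015 to April 29, 2016), pushing the deadline to October 2, 2018.
Because the defendant's active military service ran from January 12, 2018 to January 30, 2019, the deadline is extended by 383 days to October 20, 2019.
Because the pending related arbitration ran from August 5, 2019 to March 21, 2020, the deadline is extended by 229 days to June 5, 2020.

June 5, 2020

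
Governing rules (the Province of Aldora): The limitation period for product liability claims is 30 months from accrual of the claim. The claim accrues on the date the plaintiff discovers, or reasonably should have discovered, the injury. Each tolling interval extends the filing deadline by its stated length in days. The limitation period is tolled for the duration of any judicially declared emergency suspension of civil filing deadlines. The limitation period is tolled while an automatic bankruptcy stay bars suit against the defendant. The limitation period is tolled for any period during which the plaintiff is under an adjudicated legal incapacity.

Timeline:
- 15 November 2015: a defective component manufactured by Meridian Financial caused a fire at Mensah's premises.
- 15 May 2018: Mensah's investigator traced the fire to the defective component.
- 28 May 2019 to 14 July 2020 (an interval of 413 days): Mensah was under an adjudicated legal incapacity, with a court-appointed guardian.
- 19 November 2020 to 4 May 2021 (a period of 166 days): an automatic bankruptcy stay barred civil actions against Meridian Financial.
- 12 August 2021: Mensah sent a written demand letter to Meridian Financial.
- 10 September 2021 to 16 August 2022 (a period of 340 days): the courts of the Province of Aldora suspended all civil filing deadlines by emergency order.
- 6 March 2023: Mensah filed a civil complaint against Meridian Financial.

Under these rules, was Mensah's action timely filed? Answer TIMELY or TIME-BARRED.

TIMELY

Under the discovery rule, the claim accrued on 15 May 2018, when Mensah discovered the injury — not on the 15 November 2015 date of the underlying act.
30 months from 15 May 2018 is 15 November 2020.
The period was tolled for 413 days by the plaintiff's legal incapacity (28 May 2019 to 14 July 2020), pushing the deadline to 2 January 2022.
The period was tolled for 166 days by the automatic bankruptcy stay (19 November 2020 to 4 May 2021), pushing the deadline to 17 June 2022.
Because the emergency suspension of filing deadlines ran from 10 September 2021 to 16 August 2022, the deadline is extended by 340 days to 23 May 2023.
None of the other events listed affects the running of the period under the stated rules.
Mensah filed on 6 March 2023, before the 23 May 2023 deadline, so the action is timely.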